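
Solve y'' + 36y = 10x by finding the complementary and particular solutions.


Homogeneous: r² + 36 = 0 ⇒ r = ±6i, y_h = C₁cos(6x) + C₂sin(6x).
Polynomial forcing; try y_p = Ax + B. Then y_p'' + 36 y_p = 36(Ax + B) = 10x, so B = 0 and A = 5/18.
General solution: y = C₁cos(6x) + C₂sin(6x) + (5/18)x.


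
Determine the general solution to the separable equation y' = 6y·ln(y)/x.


Separate: dy/[y ln(y)] = 6 dx/x.
Substitute u = ln(y): du/u = 6 dx/x.
Integrate: ln|ln(y)| = 6ln|x| + C₀, hence ln(y) = C·x^6.


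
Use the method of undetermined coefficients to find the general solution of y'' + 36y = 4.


Homogeneous part: r² + 36 = 0 ⇒ r = ±6i, so y_h = C₁cos(6x) + C₂sin(6x).
Try constant y_p = A; plug in: 36A = 4 ⇒ A = 1/9.
General solution: y = C₁cos(6x) + C₂sin(6x) + 1/9.


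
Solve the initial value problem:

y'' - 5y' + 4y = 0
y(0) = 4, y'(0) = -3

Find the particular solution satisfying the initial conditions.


Characteristic roots of r² - 5r + 4 = 0 are 4, 1.
General solution y = c₁ e^(4x) + c₂ e^(x).
Apply y(0) = 4: c₁ + c₂ = 4. Apply y'(0) = -3: 4 c₁ + 1 c₂ = -3.
Solve: c₁ = -7/3, c₂ = 19/3.
Particular solution: y = -(7/3)e^(4x) + (19/3)e^(x).


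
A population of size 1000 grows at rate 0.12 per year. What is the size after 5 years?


The ODE dP/dt = 0.12P has solution P(t) = P(0)e^(0.12t).
Substitute P(0) = 1000 and t = 5: P(5) = 1000 e^(0.60) ≈ 1822.


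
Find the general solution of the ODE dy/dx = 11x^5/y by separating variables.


Separate variables: y dy = 11x^5 dx.
Integrate both sides: y²/2 = (11/6)x^6 + C₀.
Multiply by 2: y² = (11/3)x^6 + C.


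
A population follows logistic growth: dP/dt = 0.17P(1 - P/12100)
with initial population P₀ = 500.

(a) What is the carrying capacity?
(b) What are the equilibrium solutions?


Logistic ODE dP/dt = 0.17P(1 - P/12100) has equilibria where dP/dt = 0, i.e. P = 0 or P = 12100.
The coefficient (1 - P/K) = 0 when P = K, identifying K = 12100 as the carrying capacity.
(a) K = 12100; (b) equilibria P = 0 and P = 12100.


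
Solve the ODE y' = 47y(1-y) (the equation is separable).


Separate: dy/[y(1-y)] = 47 dx.
Partial fractions: 1/[y(1-y)] = 1/y + 1/(1-y).
Integrate: ln|y/(1-y)| = 47x + C₀.
Solve for y: y = 1/(1 + Ce^(-47x)).


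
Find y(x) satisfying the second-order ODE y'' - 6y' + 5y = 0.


Characteristic equation: r² - 6r + 5 = 0.
Factor: (r - 1)(r - 5) = 0 ⇒ r = 1, 5 (distinct real).
General solution: y = C₁e^(x) + C₂e^(5x).


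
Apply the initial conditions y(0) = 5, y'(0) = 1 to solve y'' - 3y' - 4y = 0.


Characteristic roots of r² - 3r - 4 = 0 are 4, -1.
General solution y = c₁ e^(4x) + c₂ e^(-x).
Apply y(0) = 5: c₁ + c₂ = 5. Apply y'(0) = 1: 4 c₁ - 1 c₂ = 1.
Solve: c₁ = 6/5, c₂ = 19/5.
Particular solution: y = (6/5)e^(4x) + (19/5)e^(-x).


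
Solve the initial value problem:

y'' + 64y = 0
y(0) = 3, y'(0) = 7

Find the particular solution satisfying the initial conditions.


Characteristic roots of r² + 64 = 0 are ±8i, so y = C₁cos(8x) + C₂sin(8x).
Apply y(0) = 3: C₁ = 3. Differentiate and apply y'(0) = 7: 8·C₂ = 7, so C₂ = 7/8.
Particular solution: y = 3cos(8x) + (7/8)sin(8x).


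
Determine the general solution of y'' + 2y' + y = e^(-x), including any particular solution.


Characteristic polynomial (r + 1)² = 0; repeated root r = -1.
y_h = (C₁ + C₂x)e^(-x). Forcing matches the repeated root (resonance), so try y_p = Ax² e^(-x).
Substitute and solve for A: 2A = 1, so A = 1/2.
General solution: y = (C₁ + C₂x + (1/2)x²)e^(-x).


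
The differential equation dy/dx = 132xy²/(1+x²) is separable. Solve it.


Separate: dy/y² = 132x/(1+x²) dx.
Integrate LHS: ∫ dy/y² = -1/y.
Integrate RHS via u = 1+x²: 66ln(1+x²) + C.
Result: -1/y = 66ln(1+x²) + C.


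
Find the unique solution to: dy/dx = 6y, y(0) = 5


General solution of y' = 6y is y = Ce^(6x).
Apply y(0) = 5: C = 5.
Particular solution: y = 5e^(6x).


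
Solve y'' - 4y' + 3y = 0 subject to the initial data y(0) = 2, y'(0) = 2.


Characteristic roots of r² - 4r + 3 = 0 are 1, 3.
General solution y = c₁ e^(x) + c₂ e^(3x).
Apply y(0) = 2: c₁ + c₂ = 2. Apply y'(0) = 2: 1 c₁ + 3 c₂ = 2.
Solve: c₁ = 2, c₂ = 0.
Particular solution: y = 2e^(x) + 0e^(3x).


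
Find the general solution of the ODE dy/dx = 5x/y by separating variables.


Separate variables: y dy = 5x dx.
Integrate both sides: y²/2 = (5/2)x^2 + C₀.
Multiply by 2: y² = 5x^2 + C.


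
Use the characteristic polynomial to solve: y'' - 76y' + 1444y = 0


Characteristic equation: r² - 76r + 1444 = 0, i.e. (r - 38)² = 0.
Repeated root r = 38; include an x factor for the second linearly independent solution.
General solution: y = (C₁ + C₂x)e^(38x).


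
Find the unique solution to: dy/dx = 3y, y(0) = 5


General solution of y' = 3y is y = Ce^(3x).
Apply y(0) = 5: C = 5.
Particular solution: y = 5e^(3x).


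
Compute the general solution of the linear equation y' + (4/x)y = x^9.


P(x) = 4/x ⇒ μ = x^4.
(x^4 y)' = x^4·x^9 = x^13.
Integrate: x^4 y = x^14/(14) + C.
Solve for y: y = (1/14)x^10 + C/x^4.


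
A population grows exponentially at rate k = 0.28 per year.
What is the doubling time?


Exponential growth: P(t) = P₀ e^(0.28t). Set P(t)/P₀ = 2: e^(0.28t) = 2.
Solve: t = ln(2)/0.28 ≈ 2.48 years.


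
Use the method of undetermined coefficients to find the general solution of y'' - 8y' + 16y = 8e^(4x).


Characteristic polynomial (r - 4)² = 0; repeated root r = 4.
y_h = (C₁ + C₂x)e^(4x). Forcing matches the repeated root (resonance), so try y_p = Ax² e^(4x).
Substitute and solve for A: 2A = 8, so A = 4.
General solution: y = (C₁ + C₂x + 4x²)e^(4x).


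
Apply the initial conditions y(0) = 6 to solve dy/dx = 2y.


General solution of y' = 2y is y = Ce^(2x).
Apply y(0) = 6: C = 6.
Particular solution: y = 6e^(2x).


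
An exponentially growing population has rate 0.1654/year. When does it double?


Exponential growth: P(t) = P₀ e^(0.1654t). Set P(t)/P₀ = 2: e^(0.1654t) = 2.
Solve: t = ln(2)/0.1654 ≈ 4.19 years.


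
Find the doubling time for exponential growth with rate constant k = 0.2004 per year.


Exponential growth: P(t) = P₀ e^(0.2004t). Set P(t)/P₀ = 2: e^(0.2004t) = 2.
Solve: t = ln(2)/0.2004 ≈ 3.46 years.


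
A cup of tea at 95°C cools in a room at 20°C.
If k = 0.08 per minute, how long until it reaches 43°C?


From T(t) = T_a + (T₀ - T_a)e^(-kt), set T(t) = 43:
(43 - 20) / (95 - 20) = e^(-0.08t), so t = -ln(0.307)/0.08 ≈ 14.8 minutes.


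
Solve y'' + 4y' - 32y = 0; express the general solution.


Characteristic equation: r² + 4r - 32 = 0.
Factor: (r - 4)(r + 8) = 0 ⇒ r = 4, -8 (distinct real).
General solution: y = C₁e^(4x) + C₂e^(-8x).


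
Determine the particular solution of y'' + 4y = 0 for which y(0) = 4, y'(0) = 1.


Characteristic roots of r² + 4 = 0 are ±2i, so y = C₁cos(2x) + C₂sin(2x).
Apply y(0) = 4: C₁ = 4. Differentiate and apply y'(0) = 1: 2·C₂ = 1, so C₂ = 1/2.
Particular solution: y = 4cos(2x) + (1/2)sin(2x).


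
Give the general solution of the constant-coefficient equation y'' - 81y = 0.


Characteristic equation: r² - 81 = 0.
Factor: (r - 9)(r + 9) = 0 ⇒ r = 9, -9 (distinct real).
General solution: y = C₁e^(9x) + C₂e^(-9x).


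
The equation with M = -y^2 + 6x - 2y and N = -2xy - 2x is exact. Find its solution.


Check exactness: ∂M/∂y = -2y - 2 and ∂N/∂x = -2y - 2; equal, so the equation is exact.
Integrate M with respect to x (treating y as constant): ∫M dx = -xy^2 + 3x^2 - 2xy + h(y).
Differentiate w.r.t. y and set equal to N: all terms match, so h'(y) = 0 and h is a constant absorbed into C.
General solution: -xy^2 + 3x^2 - 2xy = C.


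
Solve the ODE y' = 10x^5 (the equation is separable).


Integrate both sides with respect to x: y = ∫ 10x^5 dx = (5/3)x^6 + C.


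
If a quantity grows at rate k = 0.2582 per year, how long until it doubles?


Exponential growth: P(t) = P₀ e^(0.2582t). Set P(t)/P₀ = 2: e^(0.2582t) = 2.
Solve: t = ln(2)/0.2582 ≈ 2.68 years.


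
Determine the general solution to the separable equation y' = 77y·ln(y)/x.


Separate: dy/[y ln(y)] = 77 dx/x.
Substitute u = ln(y): du/u = 77 dx/x.
Integrate: ln|ln(y)| = 77ln|x| + C₀, hence ln(y) = C·x^77.


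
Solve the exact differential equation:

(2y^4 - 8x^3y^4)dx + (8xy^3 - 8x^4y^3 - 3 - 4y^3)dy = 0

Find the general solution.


Check exactness: ∂M/∂y = 8y^3 - 32x^3y^3 and ∂N/∂x = 8y^3 - 32x^3y^3; equal, so the equation is exact.
Integrate M with respect to x (treating y as constant): ∫M dx = 2xy^4 - 2x^4y^4 + h(y).
Differentiate w.r.t. y and set equal to N: the x-dependent terms already match, leaving h'(y) = -3 - 4y^3. Integrate: h(y) = -3y - y^4.
So F(x,y) = 2xy^4 - 2x^4y^4 - 3y - y^4.
General solution: 2xy^4 - 2x^4y^4 - 3y - y^4 = C.


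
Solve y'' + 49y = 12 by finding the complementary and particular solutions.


Homogeneous part: r² + 49 = 0 ⇒ r = ±7i, so y_h = C₁cos(7x) + C₂sin(7x).
Try constant y_p = A; plug in: 49A = 12 ⇒ A = 12/49.
General solution: y = C₁cos(7x) + C₂sin(7x) + 12/49.


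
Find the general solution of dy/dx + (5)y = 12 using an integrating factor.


P(x) = 5, Q(x) = 12; integrating factor μ = e^(5x).
(μ y)' = 12e^(5x) ⇒ μ y = (12/5)e^(5x) + C.
Divide by μ: y = 12/5 + Ce^(-5x).


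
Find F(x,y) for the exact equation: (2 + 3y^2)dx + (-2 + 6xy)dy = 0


Check exactness: ∂M/∂y = 6y and ∂N/∂x = 6y; equal, so the equation is exact.
Integrate M with respect to x (treating y as constant): ∫M dx = 2x + 3xy^2 + h(y).
Differentiate w.r.t. y and set equal to N: the x-dependent terms already match, leaving h'(y) = -2. Integrate: h(y) = -2y.
So F(x,y) = 2x - 2y + 3xy^2.
General solution: 2x - 2y + 3xy^2 = C.


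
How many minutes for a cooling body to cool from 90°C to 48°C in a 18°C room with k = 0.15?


From T(t) = T_a + (T₀ - T_a)e^(-kt), set T(t) = 48:
(48 - 18) / (90 - 18) = e^(-0.15t), so t = -ln(0.417)/0.15 ≈ 5.8 minutes.


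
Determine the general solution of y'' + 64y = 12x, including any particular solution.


Homogeneous: r² + 64 = 0 ⇒ r = ±8i, y_h = C₁cos(8x) + C₂sin(8x).
Polynomial forcing; try y_p = Ax + B. Then y_p'' + 64 y_p = 64(Ax + B) = 12x, so B = 0 and A = 3/16.
General solution: y = C₁cos(8x) + C₂sin(8x) + (3/16)x.


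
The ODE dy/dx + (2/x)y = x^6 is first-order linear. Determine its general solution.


P(x) = 2/x ⇒ μ = x^2.
(x^2 y)' = x^8 ⇒ x^2 y = x^9/(9) + C.
Solve for y: y = (1/9)x^7 + C/x^2.


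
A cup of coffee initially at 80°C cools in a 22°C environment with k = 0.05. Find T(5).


Newton's law: dT/dt = -k(T - T_a) has solution T(t) = T_a + (T₀ - T_a)e^(-kt).
Plug in T_a = 22, T₀ = 80, k = 0.05, t = 5: T(5) = 22 + (58)e^(-0.25) ≈ 67.2°C.


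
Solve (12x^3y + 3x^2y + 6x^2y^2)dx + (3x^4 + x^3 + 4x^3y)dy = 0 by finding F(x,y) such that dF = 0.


Check exactness: ∂M/∂y = 12x^3 + 3x^2 + 12x^2y and ∂N/∂x = 12x^3 + 3x^2 + 12x^2y; equal, so the equation is exact.
Integrate M with respect to x (treating y as constant): ∫M dx = 3x^4y + x^3y + 2x^3y^2 + h(y).
Differentiate w.r.t. y and set equal to N: all terms match, so h'(y) = 0 and h is a constant absorbed into C.
General solution: 3x^4y + x^3y + 2x^3y^2 = C.


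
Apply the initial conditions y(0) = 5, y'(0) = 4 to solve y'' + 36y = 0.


Characteristic roots of r² + 36 = 0 are ±6i, so y = C₁cos(6x) + C₂sin(6x).
Apply y(0) = 5: C₁ = 5. Differentiate and apply y'(0) = 4: 6·C₂ = 4, so C₂ = 2/3.
Particular solution: y = 5cos(6x) + (2/3)sin(6x).


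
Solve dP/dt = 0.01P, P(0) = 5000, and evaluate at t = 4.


The ODE dP/dt = 0.01P has solution P(t) = P(0)e^(0.01t).
Substitute P(0) = 5000 and t = 4: P(4) = 5000 e^(0.04) ≈ 5204.


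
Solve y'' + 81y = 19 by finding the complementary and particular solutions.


Homogeneous part: r² + 81 = 0 ⇒ r = ±9i, so y_h = C₁cos(9x) + C₂sin(9x).
Try constant y_p = A; plug in: 81A = 19 ⇒ A = 19/81.
General solution: y = C₁cos(9x) + C₂sin(9x) + 19/81.


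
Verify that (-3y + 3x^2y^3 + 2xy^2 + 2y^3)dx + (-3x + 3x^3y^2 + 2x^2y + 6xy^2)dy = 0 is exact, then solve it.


Check exactness: ∂M/∂y = -3 + 9x^2y^2 + 4xy + 6y^2 and ∂N/∂x = -3 + 9x^2y^2 + 4xy + 6y^2; equal, so the equation is exact.
Integrate M with respect to x (treating y as constant): ∫M dx = -3xy + x^3y^3 + x^2y^2 + 2xy^3 + h(y).
Differentiate w.r.t. y and set equal to N: all terms match, so h'(y) = 0 and h is a constant absorbed into C.
General solution: -3xy + x^3y^3 + x^2y^2 + 2xy^3 = C.


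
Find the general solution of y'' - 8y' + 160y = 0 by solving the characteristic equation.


Characteristic equation: r² - 8r + 160 = 0.
Discriminant is negative; roots r = 4 ± 12i (complex conjugate pair).
General solution uses e^(α x)(C₁ cos(β x) + C₂ sin(β x)): y = e^(4x)(C₁cos(12x) + C₂sin(12x)).


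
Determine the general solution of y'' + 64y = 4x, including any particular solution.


Homogeneous: r² + 64 = 0 ⇒ r = ±8i, y_h = C₁cos(8x) + C₂sin(8x).
Polynomial forcing; try y_p = Ax + B. Then y_p'' + 64 y_p = 64(Ax + B) = 4x, so B = 0 and A = 1/16.
General solution: y = C₁cos(8x) + C₂sin(8x) + (1/16)x.


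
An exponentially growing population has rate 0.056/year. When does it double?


Exponential growth: P(t) = P₀ e^(0.056t). Set P(t)/P₀ = 2: e^(0.056t) = 2.
Solve: t = ln(2)/0.056 ≈ 12.38 years.


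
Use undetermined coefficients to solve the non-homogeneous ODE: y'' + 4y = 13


Homogeneous part: r² + 4 = 0 ⇒ r = ±2i, so y_h = C₁cos(2x) + C₂sin(2x).
Try constant y_p = A; plug in: 4A = 13 ⇒ A = 13/4.
General solution: y = C₁cos(2x) + C₂sin(2x) + 13/4.


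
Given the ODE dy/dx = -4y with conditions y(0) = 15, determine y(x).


General solution of y' = -4y is y = Ce^(-4x).
Apply y(0) = 15: C = 15.
Particular solution: y = 15e^(-4x).


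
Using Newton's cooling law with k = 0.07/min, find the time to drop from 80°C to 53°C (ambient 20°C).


From T(t) = T_a + (T₀ - T_a)e^(-kt), set T(t) = 53:
(53 - 20) / (80 - 20) = e^(-0.07t), so t = -ln(0.550)/0.07 ≈ 8.5 minutes.


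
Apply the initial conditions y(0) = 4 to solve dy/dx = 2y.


General solution of y' = 2y is y = Ce^(2x).
Apply y(0) = 4: C = 4.
Particular solution: y = 4e^(2x).


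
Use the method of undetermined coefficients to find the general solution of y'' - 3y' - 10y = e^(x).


Characteristic roots of r² - 3r - 10 = 0 are -2, 5.
y_h = C₁e^(-2x) + C₂e^(5x).
Forcing exponent 1 is not a characteristic root; try y_p = Ae^(x).
Substitute: A·(1 + (-3)·1 + (-10)) = A·-12 = 1, so A = -1/12.
General solution: y = C₁e^(-2x) + C₂e^(5x) - (1/12)e^(x).


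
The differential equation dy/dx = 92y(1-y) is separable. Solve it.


Separate: dy/[y(1-y)] = 92 dx.
Partial fractions: 1/[y(1-y)] = 1/y + 1/(1-y).
Integrate: ln|y/(1-y)| = 92x + C₀.
Solve for y: y = 1/(1 + Ce^(-92x)).


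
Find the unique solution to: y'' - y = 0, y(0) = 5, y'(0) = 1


Characteristic roots of r² - 1 = 0 are 1, -1.
General solution y = c₁ e^(x) + c₂ e^(-x).
Apply y(0) = 5: c₁ + c₂ = 5. Apply y'(0) = 1: 1 c₁ - 1 c₂ = 1.
Solve: c₁ = 3, c₂ = 2.
Particular solution: y = 3e^(x) + 2e^(-x).


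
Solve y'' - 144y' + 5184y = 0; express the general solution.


Characteristic equation: r² - 144r + 5184 = 0, i.e. (r - 72)² = 0.
Repeated root r = 72; include an x factor for the second linearly independent solution.
General solution: y = (C₁ + C₂x)e^(72x).


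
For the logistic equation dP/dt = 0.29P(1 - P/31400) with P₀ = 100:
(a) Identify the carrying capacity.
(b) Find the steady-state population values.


Logistic ODE dP/dt = 0.29P(1 - P/31400) has equilibria where dP/dt = 0, i.e. P = 0 or P = 31400.
The coefficient (1 - P/K) = 0 when P = K, identifying K = 31400 as the carrying capacity.
(a) K = 31400; (b) equilibria P = 0 and P = 31400.


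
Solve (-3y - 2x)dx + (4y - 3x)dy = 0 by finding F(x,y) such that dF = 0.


Check exactness: ∂M/∂y = -3 and ∂N/∂x = -3; equal, so the equation is exact.
Integrate M with respect to x (treating y as constant): ∫M dx = -3xy - x^2 + h(y).
Differentiate w.r.t. y and set equal to N: the x-dependent terms already match, leaving h'(y) = 4y. Integrate: h(y) = 2y^2.
So F(x,y) = 2y^2 - 3xy - x^2.
General solution: 2y^2 - 3xy - x^2 = C.


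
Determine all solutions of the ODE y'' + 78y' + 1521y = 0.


Characteristic equation: r² + 78r + 1521 = 0, i.e. (r + 39)² = 0.
Repeated root r = -39; include an x factor for the second linearly independent solution.
General solution: y = (C₁ + C₂x)e^(-39x).


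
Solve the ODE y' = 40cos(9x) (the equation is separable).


g(y) = 1, so integrate directly: y = ∫ 40cos(9x) dx = (40/9)sin(9x) + C.


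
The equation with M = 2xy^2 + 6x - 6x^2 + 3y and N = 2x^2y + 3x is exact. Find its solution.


Check exactness: ∂M/∂y = 4xy + 3 and ∂N/∂x = 4xy + 3; equal, so the equation is exact.
Integrate M with respect to x (treating y as constant): ∫M dx = x^2y^2 + 3x^2 - 2x^3 + 3xy + h(y).
Differentiate w.r.t. y and set equal to N: all terms match, so h'(y) = 0 and h is a constant absorbed into C.
General solution: x^2y^2 + 3x^2 - 2x^3 + 3xy = C.


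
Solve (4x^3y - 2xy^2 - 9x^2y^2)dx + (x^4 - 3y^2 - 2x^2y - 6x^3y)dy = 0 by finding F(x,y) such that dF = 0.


Check exactness: ∂M/∂y = 4x^3 - 4xy - 18x^2y and ∂N/∂x = 4x^3 - 4xy - 18x^2y; equal, so the equation is exact.
Integrate M with respect to x (treating y as constant): ∫M dx = x^4y - x^2y^2 - 3x^3y^2 + h(y).
Differentiate w.r.t. y and set equal to N: the x-dependent terms already match, leaving h'(y) = -3y^2. Integrate: h(y) = -y^3.
So F(x,y) = x^4y - y^3 - x^2y^2 - 3x^3y^2.
General solution: x^4y - y^3 - x^2y^2 - 3x^3y^2 = C.


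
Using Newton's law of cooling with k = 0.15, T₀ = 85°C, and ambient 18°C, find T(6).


Newton's law: dT/dt = -k(T - T_a) has solution T(t) = T_a + (T₀ - T_a)e^(-kt).
Plug in T_a = 18, T₀ = 85, k = 0.15, t = 6: T(6) = 18 + (67)e^(-0.90) ≈ 45.2°C.


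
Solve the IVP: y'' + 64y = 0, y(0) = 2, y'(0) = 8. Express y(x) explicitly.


Characteristic roots of r² + 64 = 0 are ±8i, so y = C₁cos(8x) + C₂sin(8x).
Apply y(0) = 2: C₁ = 2. Differentiate and apply y'(0) = 8: 8·C₂ = 8, so C₂ = 1.
Particular solution: y = 2cos(8x) + sin(8x).


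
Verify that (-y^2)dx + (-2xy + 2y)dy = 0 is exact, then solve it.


Check exactness: ∂M/∂y = -2y and ∂N/∂x = -2y; equal, so the equation is exact.
Integrate M with respect to x (treating y as constant): ∫M dx = -xy^2 + h(y).
Differentiate w.r.t. y and set equal to N: the x-dependent terms already match, leaving h'(y) = 2y. Integrate: h(y) = y^2.
So F(x,y) = -xy^2 + y^2.
General solution: -xy^2 + y^2 = C.


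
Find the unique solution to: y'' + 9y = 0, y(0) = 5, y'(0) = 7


Characteristic roots of r² + 9 = 0 are ±3i, so y = C₁cos(3x) + C₂sin(3x).
Apply y(0) = 5: C₁ = 5. Differentiate and apply y'(0) = 7: 3·C₂ = 7, so C₂ = 7/3.
Particular solution: y = 5cos(3x) + (7/3)sin(3x).


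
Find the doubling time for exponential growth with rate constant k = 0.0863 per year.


Exponential growth: P(t) = P₀ e^(0.0863t). Set P(t)/P₀ = 2: e^(0.0863t) = 2.
Solve: t = ln(2)/0.0863 ≈ 8.03 years.


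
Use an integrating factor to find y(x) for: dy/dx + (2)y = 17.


P(x) = 2, Q(x) = 17; integrating factor μ = e^(2x).
(μ y)' = 17e^(2x) ⇒ μ y = (17/2)e^(2x) + C.
Divide by μ: y = 17/2 + Ce^(-2x).


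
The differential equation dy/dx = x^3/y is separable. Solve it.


Separate variables: y dy = x^3 dx.
Integrate both sides: y²/2 = (1/4)x^4 + C₀.
Multiply by 2: y² = (1/2)x^4 + C.


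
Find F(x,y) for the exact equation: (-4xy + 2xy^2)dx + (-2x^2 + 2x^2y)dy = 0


Check exactness: ∂M/∂y = -4x + 4xy and ∂N/∂x = -4x + 4xy; equal, so the equation is exact.
Integrate M with respect to x (treating y as constant): ∫M dx = -2x^2y + x^2y^2 + h(y).
Differentiate w.r.t. y and set equal to N: all terms match, so h'(y) = 0 and h is a constant absorbed into C.
General solution: -2x^2y + x^2y^2 = C.


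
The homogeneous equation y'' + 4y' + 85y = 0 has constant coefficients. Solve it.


Characteristic equation: r² + 4r + 85 = 0.
Discriminant is negative; roots r = -2 ± 9i (complex conjugate pair).
General solution uses e^(α x)(C₁ cos(β x) + C₂ sin(β x)): y = e^(-2x)(C₁cos(9x) + C₂sin(9x)).


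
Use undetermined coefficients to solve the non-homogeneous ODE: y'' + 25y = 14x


Homogeneous: r² + 25 = 0 ⇒ r = ±5i, y_h = C₁cos(5x) + C₂sin(5x).
Polynomial forcing; try y_p = Ax + B. Then y_p'' + 25 y_p = 25(Ax + B) = 14x, so B = 0 and A = 14/25.
General solution: y = C₁cos(5x) + C₂sin(5x) + (14/25)x.


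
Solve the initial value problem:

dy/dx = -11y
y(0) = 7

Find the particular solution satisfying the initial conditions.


General solution of y' = -11y is y = Ce^(-11x).
Apply y(0) = 7: C = 7.
Particular solution: y = 7e^(-11x).


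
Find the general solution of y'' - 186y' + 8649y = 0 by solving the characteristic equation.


Characteristic equation: r² - 186r + 8649 = 0, i.e. (r - 93)² = 0.
Repeated root r = 93; include an x factor for the second linearly independent solution.
General solution: y = (C₁ + C₂x)e^(93x).


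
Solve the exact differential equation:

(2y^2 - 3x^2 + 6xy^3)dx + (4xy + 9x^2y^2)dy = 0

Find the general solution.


Check exactness: ∂M/∂y = 4y + 18xy^2 and ∂N/∂x = 4y + 18xy^2; equal, so the equation is exact.
Integrate M with respect to x (treating y as constant): ∫M dx = 2xy^2 - x^3 + 3x^2y^3 + h(y).
Differentiate w.r.t. y and set equal to N: all terms match, so h'(y) = 0 and h is a constant absorbed into C.
General solution: 2xy^2 - x^3 + 3x^2y^3 = C.


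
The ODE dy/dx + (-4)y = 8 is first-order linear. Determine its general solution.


P(x) = -4 ⇒ μ = e^(-4x).
(μ y)' = 8e^(-4x) ⇒ μ y = -2e^(-4x) + C.
Divide by μ: y = -2 + Ce^(4x).


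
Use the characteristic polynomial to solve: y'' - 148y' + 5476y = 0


Characteristic equation: r² - 148r + 5476 = 0, i.e. (r - 74)² = 0.
Repeated root r = 74; include an x factor for the second linearly independent solution.
General solution: y = (C₁ + C₂x)e^(74x).


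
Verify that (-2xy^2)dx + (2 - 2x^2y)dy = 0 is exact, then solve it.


Check exactness: ∂M/∂y = -4xy and ∂N/∂x = -4xy; equal, so the equation is exact.
Integrate M with respect to x (treating y as constant): ∫M dx = -x^2y^2 + h(y).
Differentiate w.r.t. y and set equal to N: the x-dependent terms already match, leaving h'(y) = 2. Integrate: h(y) = 2y.
So F(x,y) = 2y - x^2y^2.
General solution: 2y - x^2y^2 = C.


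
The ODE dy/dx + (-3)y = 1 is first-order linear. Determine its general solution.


P(x) = -3 ⇒ μ = e^(-3x).
(μ y)' = e^(-3x) ⇒ μ y = -(1/3)e^(-3x) + C.
Divide by μ: y = -1/3 + Ce^(3x).


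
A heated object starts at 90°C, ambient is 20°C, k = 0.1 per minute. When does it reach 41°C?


From T(t) = T_a + (T₀ - T_a)e^(-kt), set T(t) = 41:
(41 - 20) / (90 - 20) = e^(-0.1t), so t = -ln(0.300)/0.1 ≈ 12.0 minutes.


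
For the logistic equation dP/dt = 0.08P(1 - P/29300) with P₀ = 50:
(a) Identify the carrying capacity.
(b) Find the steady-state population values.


Logistic ODE dP/dt = 0.08P(1 - P/29300) has equilibria where dP/dt = 0, i.e. P = 0 or P = 29300.
The coefficient (1 - P/K) = 0 when P = K, identifying K = 29300 as the carrying capacity.
(a) K = 29300; (b) equilibria P = 0 and P = 29300.


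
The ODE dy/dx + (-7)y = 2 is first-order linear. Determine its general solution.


P(x) = -7 ⇒ μ = e^(-7x).
(μ y)' = 2e^(-7x) ⇒ μ y = -(2/7)e^(-7x) + C.
Divide by μ: y = -2/7 + Ce^(7x).


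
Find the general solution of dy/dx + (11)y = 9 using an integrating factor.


P(x) = 11, Q(x) = 9; integrating factor μ = e^(11x).
(μ y)' = 9e^(11x) ⇒ μ y = (9/11)e^(11x) + C.
Divide by μ: y = 9/11 + Ce^(-11x).


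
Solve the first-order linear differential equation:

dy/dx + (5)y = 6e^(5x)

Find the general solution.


P(x) = 5 ⇒ μ = e^(5x).
(μ y)' = 6e^(10x) ⇒ μ y = (6/10)e^(10x) + C.
Divide by μ: y = (3/5)e^(5x) + Ce^(-5x).


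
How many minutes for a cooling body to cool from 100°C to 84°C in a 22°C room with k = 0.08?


From T(t) = T_a + (T₀ - T_a)e^(-kt), set T(t) = 84:
(84 - 22) / (100 - 22) = e^(-0.08t), so t = -ln(0.795)/0.08 ≈ 2.9 minutes.


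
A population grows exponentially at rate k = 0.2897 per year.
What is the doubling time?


Exponential growth: P(t) = P₀ e^(0.2897t). Set P(t)/P₀ = 2: e^(0.2897t) = 2.
Solve: t = ln(2)/0.2897 ≈ 2.39 years.


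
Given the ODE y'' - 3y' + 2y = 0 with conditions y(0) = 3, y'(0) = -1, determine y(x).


Characteristic roots of r² - 3r + 2 = 0 are 1, 2.
General solution y = c₁ e^(x) + c₂ e^(2x).
Apply y(0) = 3: c₁ + c₂ = 3. Apply y'(0) = -1: 1 c₁ + 2 c₂ = -1.
Solve: c₁ = 7, c₂ = -4.
Particular solution: y = 7e^(x) - 4e^(2x).


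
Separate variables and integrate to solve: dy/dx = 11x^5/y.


Separate variables: y dy = 11x^5 dx.
Integrate both sides: y²/2 = (11/6)x^6 + C₀.
Multiply by 2: y² = (11/3)x^6 + C.


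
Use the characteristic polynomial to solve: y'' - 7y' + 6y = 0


Characteristic equation: r² - 7r + 6 = 0.
Factor: (r - 1)(r - 6) = 0 ⇒ r = 1, 6 (distinct real).
General solution: y = C₁e^(x) + C₂e^(6x).


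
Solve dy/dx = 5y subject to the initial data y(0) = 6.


General solution of y' = 5y is y = Ce^(5x).
Apply y(0) = 6: C = 6.
Particular solution: y = 6e^(5x).


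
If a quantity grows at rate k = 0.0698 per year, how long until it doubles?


Exponential growth: P(t) = P₀ e^(0.0698t). Set P(t)/P₀ = 2: e^(0.0698t) = 2.
Solve: t = ln(2)/0.0698 ≈ 9.93 years.


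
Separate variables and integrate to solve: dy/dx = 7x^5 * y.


Separate variables: dy/y = 7x^5 dx.
Integrate: ln|y| = (7/6)x^6 + C₀.
Exponentiate: y = Ce^((7/6)x^6).


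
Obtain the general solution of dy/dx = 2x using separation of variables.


Integrate both sides with respect to x: y = ∫ 2x dx = x^2 + C.


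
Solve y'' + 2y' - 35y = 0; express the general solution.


Characteristic equation: r² + 2r - 35 = 0.
Factor: (r + 7)(r - 5) = 0 ⇒ r = -7, 5 (distinct real).
General solution: y = C₁e^(-7x) + C₂e^(5x).


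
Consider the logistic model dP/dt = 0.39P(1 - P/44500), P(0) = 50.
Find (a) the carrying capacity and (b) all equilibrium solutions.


Logistic ODE dP/dt = 0.39P(1 - P/44500) has equilibria where dP/dt = 0, i.e. P = 0 or P = 44500.
The coefficient (1 - P/K) = 0 when P = K, identifying K = 44500 as the carrying capacity.
(a) K = 44500; (b) equilibria P = 0 and P = 44500.


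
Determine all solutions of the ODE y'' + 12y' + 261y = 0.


Characteristic equation: r² + 12r + 261 = 0.
Discriminant is negative; roots r = -6 ± 15i (complex conjugate pair).
General solution uses e^(α x)(C₁ cos(β x) + C₂ sin(β x)): y = e^(-6x)(C₁cos(15x) + C₂sin(15x)).


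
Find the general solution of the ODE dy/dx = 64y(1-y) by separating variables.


Separate: dy/[y(1-y)] = 64 dx.
Partial fractions: 1/[y(1-y)] = 1/y + 1/(1-y).
Integrate: ln|y/(1-y)| = 64x + C₀.
Solve for y: y = 1/(1 + Ce^(-64x)).


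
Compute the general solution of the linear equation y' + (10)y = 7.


P(x) = 10, Q(x) = 7; integrating factor μ = e^(10x).
(μ y)' = 7e^(10x) ⇒ μ y = (7/10)e^(10x) + C.
Divide by μ: y = 7/10 + Ce^(-10x).


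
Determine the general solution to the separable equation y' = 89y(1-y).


Separate: dy/[y(1-y)] = 89 dx.
Partial fractions: 1/[y(1-y)] = 1/y + 1/(1-y).
Integrate: ln|y/(1-y)| = 89x + C₀.
Solve for y: y = 1/(1 + Ce^(-89x)).


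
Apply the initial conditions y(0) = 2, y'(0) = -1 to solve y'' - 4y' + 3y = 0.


Characteristic roots of r² - 4r + 3 = 0 are 3, 1.
General solution y = c₁ e^(3x) + c₂ e^(x).
Apply y(0) = 2: c₁ + c₂ = 2. Apply y'(0) = -1: 3 c₁ + 1 c₂ = -1.
Solve: c₁ = -3/2, c₂ = 7/2.
Particular solution: y = -(3/2)e^(3x) + (7/2)e^(x).


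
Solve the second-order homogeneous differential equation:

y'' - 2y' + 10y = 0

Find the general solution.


Characteristic equation: r² - 2r + 10 = 0.
Discriminant is negative; roots r = 1 ± 3i (complex conjugate pair).
General solution uses e^(α x)(C₁ cos(β x) + C₂ sin(β x)): y = e^(x)(C₁cos(3x) + C₂sin(3x)).


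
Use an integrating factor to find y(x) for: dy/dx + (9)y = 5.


P(x) = 9, Q(x) = 5; integrating factor μ = e^(9x).
(μ y)' = 5e^(9x) ⇒ μ y = (5/9)e^(9x) + C.
Divide by μ: y = 5/9 + Ce^(-9x).


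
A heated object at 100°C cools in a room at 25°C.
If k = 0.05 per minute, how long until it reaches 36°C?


From T(t) = T_a + (T₀ - T_a)e^(-kt), set T(t) = 36:
(36 - 25) / (100 - 25) = e^(-0.05t), so t = -ln(0.147)/0.05 ≈ 38.4 minutes.


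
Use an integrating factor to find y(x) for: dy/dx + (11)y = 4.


P(x) = 11, Q(x) = 4; integrating factor μ = e^(11x).
(μ y)' = 4e^(11x) ⇒ μ y = (4/11)e^(11x) + C.
Divide by μ: y = 4/11 + Ce^(-11x).


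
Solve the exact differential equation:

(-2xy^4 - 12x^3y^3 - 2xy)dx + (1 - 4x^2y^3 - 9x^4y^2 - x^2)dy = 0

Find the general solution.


Check exactness: ∂M/∂y = -8xy^3 - 36x^3y^2 - 2x and ∂N/∂x = -8xy^3 - 36x^3y^2 - 2x; equal, so the equation is exact.
Integrate M with respect to x (treating y as constant): ∫M dx = -x^2y^4 - 3x^4y^3 - x^2y + h(y).
Differentiate w.r.t. y and set equal to N: the x-dependent terms already match, leaving h'(y) = 1. Integrate: h(y) = y.
So F(x,y) = y - x^2y^4 - 3x^4y^3 - x^2y.
General solution: y - x^2y^4 - 3x^4y^3 - x^2y = C.


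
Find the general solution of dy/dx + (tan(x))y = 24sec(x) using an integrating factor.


P(x) = tan(x) ⇒ μ = e^(∫tan(x)dx) = sec(x).
(sec(x) y)' = 24sec²(x) ⇒ sec(x) y = 24tan(x) + C.
Multiply by cos(x): y = 24sin(x) + C·cos(x).


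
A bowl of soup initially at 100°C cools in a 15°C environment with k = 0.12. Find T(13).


Newton's law: dT/dt = -k(T - T_a) has solution T(t) = T_a + (T₀ - T_a)e^(-kt).
Plug in T_a = 15, T₀ = 100, k = 0.12, t = 13: T(13) = 15 + (85)e^(-1.56) ≈ 32.9°C.


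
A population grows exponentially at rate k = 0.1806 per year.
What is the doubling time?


Exponential growth: P(t) = P₀ e^(0.1806t). Set P(t)/P₀ = 2: e^(0.1806t) = 2.
Solve: t = ln(2)/0.1806 ≈ 3.84 years.


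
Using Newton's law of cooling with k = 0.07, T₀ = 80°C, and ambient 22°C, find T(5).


Newton's law: dT/dt = -k(T - T_a) has solution T(t) = T_a + (T₀ - T_a)e^(-kt).
Plug in T_a = 22, T₀ = 80, k = 0.07, t = 5: T(5) = 22 + (58)e^(-0.35) ≈ 62.9°C.


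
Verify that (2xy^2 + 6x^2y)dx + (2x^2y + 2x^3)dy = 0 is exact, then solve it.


Check exactness: ∂M/∂y = 4xy + 6x^2 and ∂N/∂x = 4xy + 6x^2; equal, so the equation is exact.
Integrate M with respect to x (treating y as constant): ∫M dx = x^2y^2 + 2x^3y + h(y).
Differentiate w.r.t. y and set equal to N: all terms match, so h'(y) = 0 and h is a constant absorbed into C.
General solution: x^2y^2 + 2x^3y = C.


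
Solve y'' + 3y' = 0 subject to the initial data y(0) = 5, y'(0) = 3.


Characteristic roots of r² + 3r = 0 are -3, 0.
General solution y = c₁ e^(-3x) + c₂.
Apply y(0) = 5: c₁ + c₂ = 5. Apply y'(0) = 3: -3 c₁ + 0 c₂ = 3.
Solve: c₁ = -1, c₂ = 6.
Particular solution: y = -e^(-3x) + 6.


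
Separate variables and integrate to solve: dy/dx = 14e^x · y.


Separate variables: dy/y = 14e^x dx.
Integrate: ln|y| = 14e^x + C₀.
Exponentiate: y = Ce^(14e^x).


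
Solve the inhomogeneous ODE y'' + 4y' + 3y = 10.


Characteristic roots of r² + 4r + 3 = 0 are -3, -1.
y_h = C₁e^(-3x) + C₂e^(-x).
Constant forcing; try y_p = A. Then 3A = 10 ⇒ A = 10/3.
General solution: y = C₁e^(-3x) + C₂e^(-x) + 10/3.


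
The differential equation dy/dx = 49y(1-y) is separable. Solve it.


Separate: dy/[y(1-y)] = 49 dx.
Partial fractions: 1/[y(1-y)] = 1/y + 1/(1-y).
Integrate: ln|y/(1-y)| = 49x + C₀.
Solve for y: y = 1/(1 + Ce^(-49x)).


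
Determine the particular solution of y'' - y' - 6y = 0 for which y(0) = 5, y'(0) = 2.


Characteristic roots of r² - r - 6 = 0 are 3, -2.
General solution y = c₁ e^(3x) + c₂ e^(-2x).
Apply y(0) = 5: c₁ + c₂ = 5. Apply y'(0) = 2: 3 c₁ - 2 c₂ = 2.
Solve: c₁ = 12/5, c₂ = 13/5.
Particular solution: y = (12/5)e^(3x) + (13/5)e^(-2x).


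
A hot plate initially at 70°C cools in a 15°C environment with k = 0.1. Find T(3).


Newton's law: dT/dt = -k(T - T_a) has solution T(t) = T_a + (T₀ - T_a)e^(-kt).
Plug in T_a = 15, T₀ = 70, k = 0.1, t = 3: T(3) = 15 + (55)e^(-0.30) ≈ 55.7°C.


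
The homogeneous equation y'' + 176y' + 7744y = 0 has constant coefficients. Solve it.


Characteristic equation: r² + 176r + 7744 = 0, i.e. (r + 88)² = 0.
Repeated root r = -88; include an x factor for the second linearly independent solution.
General solution: y = (C₁ + C₂x)e^(-88x).


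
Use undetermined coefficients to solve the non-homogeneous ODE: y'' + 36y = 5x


Homogeneous: r² + 36 = 0 ⇒ r = ±6i, y_h = C₁cos(6x) + C₂sin(6x).
Polynomial forcing; try y_p = Ax + B. Then y_p'' + 36 y_p = 36(Ax + B) = 5x, so B = 0 and A = 5/36.
General solution: y = C₁cos(6x) + C₂sin(6x) + (5/36)x.


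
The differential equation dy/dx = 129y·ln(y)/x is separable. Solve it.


Separate: dy/[y ln(y)] = 129 dx/x.
Substitute u = ln(y): du/u = 129 dx/x.
Integrate: ln|ln(y)| = 129ln|x| + C₀, hence ln(y) = C·x^129.


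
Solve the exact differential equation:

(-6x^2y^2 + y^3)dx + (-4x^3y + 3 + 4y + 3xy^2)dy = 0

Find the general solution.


Check exactness: ∂M/∂y = -12x^2y + 3y^2 and ∂N/∂x = -12x^2y + 3y^2; equal, so the equation is exact.
Integrate M with respect to x (treating y as constant): ∫M dx = -2x^3y^2 + xy^3 + h(y).
Differentiate w.r.t. y and set equal to N: the x-dependent terms already match, leaving h'(y) = 3 + 4y. Integrate: h(y) = 3y + 2y^2.
So F(x,y) = -2x^3y^2 + 3y + 2y^2 + xy^3.
General solution: -2x^3y^2 + 3y + 2y^2 + xy^3 = C.


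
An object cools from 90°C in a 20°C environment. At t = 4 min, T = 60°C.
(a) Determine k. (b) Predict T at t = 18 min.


Newton's law: T(t) = T_a + (T₀ - T_a)e^(-kt).
(a) Use T(4) = 60: (60 - 20)/(90 - 20) = e^(-k·4), so k = -ln(0.571)/4 ≈ 0.1399.
(b) Apply k to t = 18: T(18) = 20 + (70)e^(-2.518) ≈ 25.6°C.


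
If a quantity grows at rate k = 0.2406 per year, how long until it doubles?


Exponential growth: P(t) = P₀ e^(0.2406t). Set P(t)/P₀ = 2: e^(0.2406t) = 2.
Solve: t = ln(2)/0.2406 ≈ 2.88 years.


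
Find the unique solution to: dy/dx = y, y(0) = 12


General solution of y' = y is y = Ce^(x).
Apply y(0) = 12: C = 12.
Particular solution: y = 12e^(x).


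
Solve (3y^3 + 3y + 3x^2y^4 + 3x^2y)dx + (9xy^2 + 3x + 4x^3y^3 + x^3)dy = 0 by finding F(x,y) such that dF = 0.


Check exactness: ∂M/∂y = 9y^2 + 3 + 12x^2y^3 + 3x^2 and ∂N/∂x = 9y^2 + 3 + 12x^2y^3 + 3x^2; equal, so the equation is exact.
Integrate M with respect to x (treating y as constant): ∫M dx = 3xy^3 + 3xy + x^3y^4 + x^3y + h(y).
Differentiate w.r.t. y and set equal to N: all terms match, so h'(y) = 0 and h is a constant absorbed into C.
General solution: 3xy^3 + 3xy + x^3y^4 + x^3y = C.


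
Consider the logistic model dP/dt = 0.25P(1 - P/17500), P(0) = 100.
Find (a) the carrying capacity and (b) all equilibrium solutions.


Logistic ODE dP/dt = 0.25P(1 - P/17500) has equilibria where dP/dt = 0, i.e. P = 0 or P = 17500.
The coefficient (1 - P/K) = 0 when P = K, identifying K = 17500 as the carrying capacity.
(a) K = 17500; (b) equilibria P = 0 and P = 17500.


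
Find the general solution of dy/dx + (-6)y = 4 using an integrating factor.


P(x) = -6 ⇒ μ = e^(-6x).
(μ y)' = 4e^(-6x) ⇒ μ y = -(2/3)e^(-6x) + C.
Divide by μ: y = -2/3 + Ce^(6x).


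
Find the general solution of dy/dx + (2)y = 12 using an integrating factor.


P(x) = 2, Q(x) = 12; integrating factor μ = e^(2x).
(μ y)' = 12e^(2x) ⇒ μ y = 6e^(2x) + C.
Divide by μ: y = 6 + Ce^(-2x).


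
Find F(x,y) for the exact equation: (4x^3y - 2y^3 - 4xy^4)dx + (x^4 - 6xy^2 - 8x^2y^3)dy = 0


Check exactness: ∂M/∂y = 4x^3 - 6y^2 - 16xy^3 and ∂N/∂x = 4x^3 - 6y^2 - 16xy^3; equal, so the equation is exact.
Integrate M with respect to x (treating y as constant): ∫M dx = x^4y - 2xy^3 - 2x^2y^4 + h(y).
Differentiate w.r.t. y and set equal to N: all terms match, so h'(y) = 0 and h is a constant absorbed into C.
General solution: x^4y - 2xy^3 - 2x^2y^4 = C.


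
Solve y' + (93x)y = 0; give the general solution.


P(x) = 93x ⇒ μ = e^((93/2)x²).
Q(x) = 0 so μ y is constant: y = Ce^(-(93/2)x²).


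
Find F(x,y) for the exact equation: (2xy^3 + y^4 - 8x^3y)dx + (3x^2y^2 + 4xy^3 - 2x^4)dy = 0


Check exactness: ∂M/∂y = 6xy^2 + 4y^3 - 8x^3 and ∂N/∂x = 6xy^2 + 4y^3 - 8x^3; equal, so the equation is exact.
Integrate M with respect to x (treating y as constant): ∫M dx = x^2y^3 + xy^4 - 2x^4y + h(y).
Differentiate w.r.t. y and set equal to N: all terms match, so h'(y) = 0 and h is a constant absorbed into C.
General solution: x^2y^3 + xy^4 - 2x^4y = C.


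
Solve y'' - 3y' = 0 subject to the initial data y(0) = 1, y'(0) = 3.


Characteristic roots of r² - 3r = 0 are 3, 0.
General solution y = c₁ e^(3x) + c₂.
Apply y(0) = 1: c₁ + c₂ = 1. Apply y'(0) = 3: 3 c₁ + 0 c₂ = 3.
Solve: c₁ = 1, c₂ = 0.
Particular solution: y = e^(3x) + 0.


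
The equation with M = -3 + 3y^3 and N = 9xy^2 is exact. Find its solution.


Check exactness: ∂M/∂y = 9y^2 and ∂N/∂x = 9y^2; equal, so the equation is exact.
Integrate M with respect to x (treating y as constant): ∫M dx = -3x + 3xy^3 + h(y).
Differentiate w.r.t. y and set equal to N: all terms match, so h'(y) = 0 and h is a constant absorbed into C.
General solution: -3x + 3xy^3 = C.


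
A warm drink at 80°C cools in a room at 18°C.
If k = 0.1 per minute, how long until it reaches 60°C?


From T(t) = T_a + (T₀ - T_a)e^(-kt), set T(t) = 60:
(60 - 18) / (80 - 18) = e^(-0.1t), so t = -ln(0.677)/0.1 ≈ 3.9 minutes.


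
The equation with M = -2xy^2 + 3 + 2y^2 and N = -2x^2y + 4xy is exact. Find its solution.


Check exactness: ∂M/∂y = -4xy + 4y and ∂N/∂x = -4xy + 4y; equal, so the equation is exact.
Integrate M with respect to x (treating y as constant): ∫M dx = -x^2y^2 + 3x + 2xy^2 + h(y).
Differentiate w.r.t. y and set equal to N: all terms match, so h'(y) = 0 and h is a constant absorbed into C.
General solution: -x^2y^2 + 3x + 2xy^2 = C.


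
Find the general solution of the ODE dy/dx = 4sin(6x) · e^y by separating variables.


Separate: e^(-y) dy = 4sin(6x) dx.
Integrate: -e^(-y) = -(2/3)cos(6x) + C₀.
Rearrange: e^(-y) = (2/3)cos(6x) + C.


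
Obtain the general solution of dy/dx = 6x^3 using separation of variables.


Integrate both sides with respect to x: y = ∫ 6x^3 dx = (3/2)x^4 + C.


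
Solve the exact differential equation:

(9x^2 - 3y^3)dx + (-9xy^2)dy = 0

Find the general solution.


Check exactness: ∂M/∂y = -9y^2 and ∂N/∂x = -9y^2; equal, so the equation is exact.
Integrate M with respect to x (treating y as constant): ∫M dx = 3x^3 - 3xy^3 + h(y).
Differentiate w.r.t. y and set equal to N: all terms match, so h'(y) = 0 and h is a constant absorbed into C.
General solution: 3x^3 - 3xy^3 = C.


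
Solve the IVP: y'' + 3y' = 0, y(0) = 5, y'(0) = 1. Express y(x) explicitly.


Characteristic roots of r² + 3r = 0 are -3, 0.
General solution y = c₁ e^(-3x) + c₂.
Apply y(0) = 5: c₁ + c₂ = 5. Apply y'(0) = 1: -3 c₁ + 0 c₂ = 1.
Solve: c₁ = -1/3, c₂ = 16/3.
Particular solution: y = -(1/3)e^(-3x) + 16/3.
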